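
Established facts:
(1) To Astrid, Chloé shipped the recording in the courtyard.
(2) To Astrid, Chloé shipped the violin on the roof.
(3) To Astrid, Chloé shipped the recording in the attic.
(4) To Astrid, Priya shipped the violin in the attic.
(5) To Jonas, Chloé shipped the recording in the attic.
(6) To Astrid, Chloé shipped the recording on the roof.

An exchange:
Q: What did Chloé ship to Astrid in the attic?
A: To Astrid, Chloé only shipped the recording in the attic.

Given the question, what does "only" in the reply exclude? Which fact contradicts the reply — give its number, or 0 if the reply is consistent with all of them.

Answering "What did ...?" puts focus on the thing — here, "the recording".
"Only" then excludes alternative things while the background — agent = Chloé, recipient = Astrid, setting = in the attic — is held fixed.
No fact keeps agent = Chloé, recipient = Astrid, setting = in the attic while changing the thing; every other fact differs on something backgrounded. The reply stands.
(Fact (1) would refute a reading with focus on the setting — but that is not what the question asks.)

0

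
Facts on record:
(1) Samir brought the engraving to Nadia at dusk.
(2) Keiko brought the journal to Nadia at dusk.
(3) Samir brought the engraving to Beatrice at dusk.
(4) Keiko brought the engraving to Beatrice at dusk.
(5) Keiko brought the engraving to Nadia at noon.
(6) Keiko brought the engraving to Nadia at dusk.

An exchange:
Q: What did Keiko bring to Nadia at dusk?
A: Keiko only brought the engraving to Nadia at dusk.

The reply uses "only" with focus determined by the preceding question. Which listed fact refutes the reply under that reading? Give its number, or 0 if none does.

The question "What did ...?" targets the thing, so in the reply the focus falls on "the engraving".
"Only" then excludes alternative things while the background — agent = Keiko, recipient = Nadia, setting = at dusk — is held fixed.
Fact (2) keeps agent = Keiko, recipient = Nadia, setting = at dusk but has thing = the journal; that refutes the reply.
(Fact (4) would refute a reading with focus on the recipient — but that is not what the question asks.)

2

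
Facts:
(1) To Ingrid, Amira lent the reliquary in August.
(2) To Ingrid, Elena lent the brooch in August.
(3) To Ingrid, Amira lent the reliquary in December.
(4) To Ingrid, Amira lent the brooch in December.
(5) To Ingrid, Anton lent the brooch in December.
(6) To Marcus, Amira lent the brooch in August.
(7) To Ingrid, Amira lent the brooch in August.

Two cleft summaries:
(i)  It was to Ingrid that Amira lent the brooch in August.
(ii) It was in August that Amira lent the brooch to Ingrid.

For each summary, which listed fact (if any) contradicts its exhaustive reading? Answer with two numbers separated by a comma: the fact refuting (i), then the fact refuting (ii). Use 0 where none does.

(i): focus "Ingrid". Looking for agent = Amira, thing = the brooch, setting = in August with some other recipient — fact (6) has Marcus there. Refuted.
(ii): focus "in August". Looking for agent = Amira, thing = the brooch, recipient = Ingrid with some other setting — fact (4) has in December there. Refuted.

6, 4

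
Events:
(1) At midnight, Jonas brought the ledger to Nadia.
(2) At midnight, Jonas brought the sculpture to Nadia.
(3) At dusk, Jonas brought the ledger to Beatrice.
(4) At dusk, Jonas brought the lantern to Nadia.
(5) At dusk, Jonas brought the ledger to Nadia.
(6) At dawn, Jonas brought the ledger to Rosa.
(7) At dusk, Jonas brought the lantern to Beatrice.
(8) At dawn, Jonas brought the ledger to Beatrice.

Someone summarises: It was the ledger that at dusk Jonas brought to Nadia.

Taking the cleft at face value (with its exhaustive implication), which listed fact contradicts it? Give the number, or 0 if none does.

4

The cleft puts "the ledger" in focus and presupposes the open proposition with Jonas as agent and Nadia as recipient and at dusk as setting.
The exhaustive reading says no other thing fits that background.
But fact (4) also has Jonas as agent and Nadia as recipient and at dusk as setting, with thing = the lantern — so the exhaustive reading fails.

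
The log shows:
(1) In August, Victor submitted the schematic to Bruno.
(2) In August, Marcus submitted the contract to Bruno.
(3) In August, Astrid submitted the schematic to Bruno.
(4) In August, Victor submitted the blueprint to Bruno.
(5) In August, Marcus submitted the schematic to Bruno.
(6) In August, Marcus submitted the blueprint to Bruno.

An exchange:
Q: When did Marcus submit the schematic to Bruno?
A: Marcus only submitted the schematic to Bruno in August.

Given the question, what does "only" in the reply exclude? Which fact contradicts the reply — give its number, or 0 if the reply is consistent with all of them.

Answering "When did ...?" puts focus on the setting — here, "in August".
"Only" then excludes alternative settings while the background — agent = Marcus, thing = the schematic, recipient = Bruno — is held fixed.
No fact keeps agent = Marcus, thing = the schematic, recipient = Bruno while changing the setting; every other fact differs on something backgrounded. The reply stands.
(Fact (2) would refute a reading with focus on the thing — but that is not what the question asks.)

0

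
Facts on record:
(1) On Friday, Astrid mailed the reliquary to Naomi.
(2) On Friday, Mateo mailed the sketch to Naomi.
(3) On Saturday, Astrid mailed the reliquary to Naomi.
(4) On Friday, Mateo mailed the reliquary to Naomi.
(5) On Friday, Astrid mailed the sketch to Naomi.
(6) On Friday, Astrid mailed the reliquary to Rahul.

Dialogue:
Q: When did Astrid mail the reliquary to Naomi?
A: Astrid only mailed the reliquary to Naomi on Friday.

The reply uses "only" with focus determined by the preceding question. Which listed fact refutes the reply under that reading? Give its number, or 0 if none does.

3

The question "When did ...?" targets the setting, so in the reply the focus falls on "on Friday".
"Only" then excludes alternative settings while the background — same agent, thing, recipient (Astrid / the reliquary / Naomi) — is held fixed.
Fact (3) keeps same agent, thing, recipient (Astrid / the reliquary / Naomi) but has setting = on Saturday; that refutes the reply.
(Fact (5) would refute a reading with focus on the thing — but that is not what the question asks.)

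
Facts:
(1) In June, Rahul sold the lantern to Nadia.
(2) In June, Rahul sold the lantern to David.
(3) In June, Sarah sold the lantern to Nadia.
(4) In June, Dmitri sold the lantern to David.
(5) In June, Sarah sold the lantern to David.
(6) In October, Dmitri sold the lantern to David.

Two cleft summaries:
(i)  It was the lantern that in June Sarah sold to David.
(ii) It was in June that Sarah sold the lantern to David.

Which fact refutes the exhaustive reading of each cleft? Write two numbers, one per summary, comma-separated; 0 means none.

0, 0

(i): focus "the lantern". No fact shares same agent, recipient, setting (Sarah / David / in June) with a different thing. 0.
(ii): focus "in June". No fact shares same agent, thing, recipient (Sarah / the lantern / David) with a different setting. 0.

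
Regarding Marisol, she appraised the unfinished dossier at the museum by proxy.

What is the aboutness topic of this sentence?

The construction explicitly marks "Marisol" as what the sentence is about — the topic.
The remainder of the clause is the comment (what is said about the topic).

Marisol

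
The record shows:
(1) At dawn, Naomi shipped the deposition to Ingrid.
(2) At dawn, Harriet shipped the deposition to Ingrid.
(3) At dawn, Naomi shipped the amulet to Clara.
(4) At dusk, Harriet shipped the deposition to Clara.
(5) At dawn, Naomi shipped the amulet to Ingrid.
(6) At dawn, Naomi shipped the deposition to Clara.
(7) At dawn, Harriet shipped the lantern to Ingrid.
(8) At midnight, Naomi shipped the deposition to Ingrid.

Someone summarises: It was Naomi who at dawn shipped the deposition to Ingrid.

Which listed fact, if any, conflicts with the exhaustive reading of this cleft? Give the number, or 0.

2

The cleft puts "Naomi" in focus and presupposes the open proposition with the deposition as thing and Ingrid as recipient and at dawn as setting.
Exhaustivity: Naomi is the only agent satisfying that background.
But fact (2) also has the deposition as thing and Ingrid as recipient and at dawn as setting, with agent = Harriet — so the exhaustive reading fails.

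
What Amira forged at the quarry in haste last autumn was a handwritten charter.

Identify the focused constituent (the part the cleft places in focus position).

a handwritten charter

In a pseudo-cleft "What ... was X", the post-copular constituent X is the focus.
Here the focus is "a handwritten charter". The backgrounded (presupposed) material includes "Amira", "last autumn", "in haste" and "at the quarry".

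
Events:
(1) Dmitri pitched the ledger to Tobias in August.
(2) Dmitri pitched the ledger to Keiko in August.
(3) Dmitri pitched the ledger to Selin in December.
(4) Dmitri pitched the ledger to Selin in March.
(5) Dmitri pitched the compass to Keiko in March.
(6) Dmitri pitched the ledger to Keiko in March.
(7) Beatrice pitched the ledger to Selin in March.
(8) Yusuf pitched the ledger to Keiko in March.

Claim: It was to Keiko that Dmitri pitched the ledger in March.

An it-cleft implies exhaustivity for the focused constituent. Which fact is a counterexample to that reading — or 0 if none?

4

The cleft puts "Keiko" in focus and presupposes the open proposition with agent = Dmitri, thing = the ledger, setting = in March.
Exhaustivity: Keiko is the only recipient satisfying that background.
Fact (4) shares the background but with recipient = Selin; exhaustivity is violated.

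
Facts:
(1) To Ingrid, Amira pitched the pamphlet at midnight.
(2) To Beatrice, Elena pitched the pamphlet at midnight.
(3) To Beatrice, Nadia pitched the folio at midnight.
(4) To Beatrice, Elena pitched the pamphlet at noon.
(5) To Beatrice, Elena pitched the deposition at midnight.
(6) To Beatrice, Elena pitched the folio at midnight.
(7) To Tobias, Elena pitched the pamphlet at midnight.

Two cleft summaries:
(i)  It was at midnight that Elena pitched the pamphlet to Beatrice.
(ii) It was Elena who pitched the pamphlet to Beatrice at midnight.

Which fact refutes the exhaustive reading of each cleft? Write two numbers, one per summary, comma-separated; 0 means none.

(i): focus "at midnight". Looking for Elena as agent and the pamphlet as thing and Beatrice as recipient with some other setting — fact (4) has at noon there. Refuted.
(ii): focus "Elena". No fact shares the pamphlet as thing and Beatrice as recipient and at midnight as setting with a different agent. 0.

4, 0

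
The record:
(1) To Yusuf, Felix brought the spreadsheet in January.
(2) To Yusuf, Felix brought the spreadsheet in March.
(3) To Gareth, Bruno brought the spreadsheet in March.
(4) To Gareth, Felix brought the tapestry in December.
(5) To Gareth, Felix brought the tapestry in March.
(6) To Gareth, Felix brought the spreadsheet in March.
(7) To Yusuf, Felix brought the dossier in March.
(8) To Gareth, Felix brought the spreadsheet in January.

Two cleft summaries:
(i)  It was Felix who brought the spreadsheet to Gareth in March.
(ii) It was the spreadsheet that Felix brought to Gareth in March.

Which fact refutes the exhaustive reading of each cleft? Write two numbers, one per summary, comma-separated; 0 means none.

3, 5

(i): focus "Felix". Looking for same thing, recipient, setting (the spreadsheet / Gareth / in March) with some other agent — fact (3) has Bruno there. Refuted.
(ii): focus "the spreadsheet". Looking for same agent, recipient, setting (Felix / Gareth / in March) with some other thing — fact (5) has the tapestry there. Refuted.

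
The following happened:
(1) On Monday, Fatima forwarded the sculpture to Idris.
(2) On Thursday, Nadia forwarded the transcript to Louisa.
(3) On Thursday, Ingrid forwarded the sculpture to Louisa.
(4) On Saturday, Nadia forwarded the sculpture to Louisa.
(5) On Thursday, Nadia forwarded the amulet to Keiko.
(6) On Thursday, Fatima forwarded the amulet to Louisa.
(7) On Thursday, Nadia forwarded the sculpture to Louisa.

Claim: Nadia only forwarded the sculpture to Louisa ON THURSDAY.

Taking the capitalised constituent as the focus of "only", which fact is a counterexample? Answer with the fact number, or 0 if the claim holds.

The capitals mark "on Thursday" as focus. So "only" rules out other settings, with the rest (Nadia as agent and the sculpture as thing and Louisa as recipient) as background.
Fact (4) matches on Nadia as agent and the sculpture as thing and Louisa as recipient, but has setting = on Saturday instead. That refutes the claim.

4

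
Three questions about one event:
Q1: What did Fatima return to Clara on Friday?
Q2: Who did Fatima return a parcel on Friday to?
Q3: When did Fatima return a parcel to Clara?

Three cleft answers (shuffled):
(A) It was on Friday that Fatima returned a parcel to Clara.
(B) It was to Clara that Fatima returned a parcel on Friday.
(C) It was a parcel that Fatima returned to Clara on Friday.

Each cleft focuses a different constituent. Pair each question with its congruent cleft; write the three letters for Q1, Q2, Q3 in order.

Q1 asks about the direct object; cleft (C) focuses "a parcel", which is the direct object — so Q1 → C.
Q2 asks about the recipient; cleft (B) focuses "to Clara", which is the recipient — so Q2 → B.
Q3 asks about the time; cleft (A) focuses "on Friday", which is the time — so Q3 → A.
Mapping: Q1→C, Q2→B, Q3→A.

CBA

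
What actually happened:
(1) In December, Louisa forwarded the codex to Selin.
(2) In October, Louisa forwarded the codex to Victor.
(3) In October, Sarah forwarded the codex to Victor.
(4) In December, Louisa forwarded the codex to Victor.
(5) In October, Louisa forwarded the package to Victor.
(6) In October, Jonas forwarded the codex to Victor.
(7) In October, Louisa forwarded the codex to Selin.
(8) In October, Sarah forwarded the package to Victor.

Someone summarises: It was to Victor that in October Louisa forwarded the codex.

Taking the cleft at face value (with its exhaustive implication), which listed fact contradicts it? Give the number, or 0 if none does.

7

The cleft puts "Victor" in focus and presupposes the open proposition with Louisa as agent and the codex as thing and in October as setting.
The exhaustive reading says no other recipient fits that background.
But fact (7) also has Louisa as agent and the codex as thing and in October as setting, with recipient = Selin — so the exhaustive reading fails.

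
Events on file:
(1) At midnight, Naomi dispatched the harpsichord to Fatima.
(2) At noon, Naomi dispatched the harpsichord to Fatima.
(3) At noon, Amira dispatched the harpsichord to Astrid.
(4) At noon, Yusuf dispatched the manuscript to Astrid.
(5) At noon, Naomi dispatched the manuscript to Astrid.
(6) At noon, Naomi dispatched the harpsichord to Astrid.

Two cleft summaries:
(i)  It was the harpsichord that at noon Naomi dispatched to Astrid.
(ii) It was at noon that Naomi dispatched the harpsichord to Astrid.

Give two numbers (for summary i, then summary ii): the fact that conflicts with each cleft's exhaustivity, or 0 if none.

5, 0

(i): focus "the harpsichord". Looking for Naomi as agent and Astrid as recipient and at noon as setting with some other thing — fact (5) has the manuscript there. Refuted.
(ii): focus "at noon". No fact shares Naomi as agent and the harpsichord as thing and Astrid as recipient with a different setting. 0.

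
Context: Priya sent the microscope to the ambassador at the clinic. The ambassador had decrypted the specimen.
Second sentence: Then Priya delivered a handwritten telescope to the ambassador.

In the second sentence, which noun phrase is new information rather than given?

"Priya" and "the ambassador" in the second sentence are given — already mentioned in the context.
"a handwritten telescope" has no antecedent in the context; it is discourse-new (the indefinite article also signals a new referent).

a handwritten telescope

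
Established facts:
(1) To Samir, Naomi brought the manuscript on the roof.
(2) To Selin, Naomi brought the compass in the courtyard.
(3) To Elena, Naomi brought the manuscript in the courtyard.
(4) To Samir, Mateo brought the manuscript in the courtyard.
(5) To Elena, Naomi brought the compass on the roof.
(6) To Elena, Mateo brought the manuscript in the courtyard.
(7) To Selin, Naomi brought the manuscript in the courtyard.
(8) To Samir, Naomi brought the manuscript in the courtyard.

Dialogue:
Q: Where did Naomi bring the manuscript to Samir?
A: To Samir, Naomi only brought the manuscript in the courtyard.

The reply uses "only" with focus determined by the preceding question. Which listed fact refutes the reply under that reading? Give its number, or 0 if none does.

Answering "Where did ...?" puts focus on the setting — here, "in the courtyard".
"Only" then excludes alternative settings while the background — agent = Naomi, thing = the manuscript, recipient = Samir — is held fixed.
Fact (1) keeps agent = Naomi, thing = the manuscript, recipient = Samir but has setting = on the roof; that refutes the reply.
(Fact (3) would refute a reading with focus on the recipient — but that is not what the question asks.)

1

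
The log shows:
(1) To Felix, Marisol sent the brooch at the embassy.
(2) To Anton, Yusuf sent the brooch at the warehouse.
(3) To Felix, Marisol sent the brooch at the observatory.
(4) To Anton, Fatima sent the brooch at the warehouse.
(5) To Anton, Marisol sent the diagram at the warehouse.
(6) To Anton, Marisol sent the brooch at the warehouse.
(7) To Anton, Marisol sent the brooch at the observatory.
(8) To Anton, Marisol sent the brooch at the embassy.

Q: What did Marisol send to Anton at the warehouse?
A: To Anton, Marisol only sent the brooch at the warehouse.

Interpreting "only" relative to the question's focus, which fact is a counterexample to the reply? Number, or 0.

Answering "What did ...?" puts focus on the thing — here, "the brooch".
"Only" then excludes alternative things while the background — same agent, recipient, setting (Marisol / Anton / at the warehouse) — is held fixed.
Fact (5) shares the background with a different thing (the diagram) — counterexample.
(Fact (7) would refute a reading with focus on the setting — but that is not what the question asks.)

5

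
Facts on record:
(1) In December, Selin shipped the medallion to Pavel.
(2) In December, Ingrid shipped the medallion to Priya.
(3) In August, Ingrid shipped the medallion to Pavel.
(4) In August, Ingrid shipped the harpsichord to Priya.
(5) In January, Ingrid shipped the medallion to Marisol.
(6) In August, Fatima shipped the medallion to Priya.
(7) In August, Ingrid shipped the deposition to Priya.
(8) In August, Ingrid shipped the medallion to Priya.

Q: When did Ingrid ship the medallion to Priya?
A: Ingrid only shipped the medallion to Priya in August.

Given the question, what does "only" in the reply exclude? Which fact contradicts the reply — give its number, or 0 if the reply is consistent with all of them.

The question "When did ...?" targets the setting, so in the reply the focus falls on "in August".
"Only" then excludes alternative settings while the background — same agent, thing, recipient (Ingrid / the medallion / Priya) — is held fixed.
Fact (2) keeps same agent, thing, recipient (Ingrid / the medallion / Priya) but has setting = in December; that refutes the reply.
(Fact (4) would refute a reading with focus on the thing — but that is not what the question asks.)

2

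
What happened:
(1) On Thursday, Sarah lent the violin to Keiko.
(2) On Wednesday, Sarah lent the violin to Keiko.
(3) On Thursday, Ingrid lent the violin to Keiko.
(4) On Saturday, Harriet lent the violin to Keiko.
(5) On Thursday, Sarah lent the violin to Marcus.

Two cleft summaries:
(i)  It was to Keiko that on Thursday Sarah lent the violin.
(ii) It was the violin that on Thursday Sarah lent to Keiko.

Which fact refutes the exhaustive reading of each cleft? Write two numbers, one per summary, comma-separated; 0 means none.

Summary (i) focuses "Keiko" (the recipient); background agent = Sarah, thing = the violin, setting = on Thursday. Fact (5) matches that background with recipient = Marcus — refutes (i).
Summary (ii) focuses "the violin" (the thing); background agent = Sarah, recipient = Keiko, setting = on Thursday. No fact matches that background with a different thing, so 0.

5, 0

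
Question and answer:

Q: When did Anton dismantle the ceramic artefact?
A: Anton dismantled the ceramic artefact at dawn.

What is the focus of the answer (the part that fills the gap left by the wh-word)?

at dawn

The wh-word "when" asks about the time.
In the answer, "Anton" and "the ceramic artefact" are given — repeated from the question.
The constituent filling the time gap is "at dawn"; that is the focus and would carry nuclear stress.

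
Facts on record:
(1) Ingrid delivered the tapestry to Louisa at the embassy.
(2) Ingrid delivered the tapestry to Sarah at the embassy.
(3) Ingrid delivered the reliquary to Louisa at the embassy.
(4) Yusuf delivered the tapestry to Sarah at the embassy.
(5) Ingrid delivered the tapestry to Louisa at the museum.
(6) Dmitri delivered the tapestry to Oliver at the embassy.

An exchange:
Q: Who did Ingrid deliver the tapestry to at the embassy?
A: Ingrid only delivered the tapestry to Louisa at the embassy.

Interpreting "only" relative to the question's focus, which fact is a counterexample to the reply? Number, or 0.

2

The question "Who did ... to ...?" targets the recipient, so in the reply the focus falls on "Louisa".
So "only" ranges over recipients; the rest (Ingrid as agent and the tapestry as thing and at the embassy as setting) is presupposed.
Fact (2) shares the background with a different recipient (Sarah) — counterexample.
(Fact (5) would refute a reading with focus on the setting — but that is not what the question asks.)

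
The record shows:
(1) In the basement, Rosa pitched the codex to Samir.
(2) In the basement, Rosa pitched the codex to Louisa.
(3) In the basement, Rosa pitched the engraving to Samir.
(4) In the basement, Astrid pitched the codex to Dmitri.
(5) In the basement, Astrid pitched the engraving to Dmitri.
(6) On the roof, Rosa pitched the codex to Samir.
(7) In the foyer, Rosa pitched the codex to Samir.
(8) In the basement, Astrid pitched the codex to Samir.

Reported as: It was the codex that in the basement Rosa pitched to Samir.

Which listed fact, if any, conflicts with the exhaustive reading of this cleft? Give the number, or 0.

3

The cleft puts "the codex" in focus and presupposes the open proposition with same agent, recipient, setting (Rosa / Samir / in the basement).
The exhaustive reading says no other thing fits that background.
But fact (3) also has same agent, recipient, setting (Rosa / Samir / in the basement), with thing = the engraving — so the exhaustive reading fails.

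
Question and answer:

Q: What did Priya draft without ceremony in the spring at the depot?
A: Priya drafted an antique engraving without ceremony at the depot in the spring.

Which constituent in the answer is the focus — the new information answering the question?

an antique engraving

The wh-word "what" asks about the direct object.
In the answer, "Priya", "at the depot", "without ceremony" and "in the spring" are given — repeated from the question.
The constituent filling the direct object gap is "an antique engraving"; that is the focus and would carry nuclear stress.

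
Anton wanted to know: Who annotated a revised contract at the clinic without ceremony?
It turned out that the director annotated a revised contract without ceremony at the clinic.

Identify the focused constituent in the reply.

the director

The wh-word "who" asks about the subject (agent).
In the answer, "a revised contract", "at the clinic" and "without ceremony" are given — repeated from the question.
The constituent filling the subject (agent) gap is "the director"; that is the focus and would carry nuclear stress.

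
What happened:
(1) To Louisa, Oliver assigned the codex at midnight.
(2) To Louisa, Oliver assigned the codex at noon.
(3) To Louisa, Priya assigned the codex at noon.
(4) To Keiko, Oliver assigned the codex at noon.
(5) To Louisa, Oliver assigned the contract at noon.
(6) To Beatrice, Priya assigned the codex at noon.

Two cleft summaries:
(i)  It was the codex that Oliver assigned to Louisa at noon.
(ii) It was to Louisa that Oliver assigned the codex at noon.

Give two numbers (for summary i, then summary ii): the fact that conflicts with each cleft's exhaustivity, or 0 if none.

5, 4

Summary (i) focuses "the codex" (the thing); background agent = Oliver, recipient = Louisa, setting = at noon. Fact (5) matches that background with thing = the contract — refutes (i).
Summary (ii) focuses "Louisa" (the recipient); background agent = Oliver, thing = the codex, setting = at noon. Fact (4) matches that background with recipient = Keiko — refutes (ii).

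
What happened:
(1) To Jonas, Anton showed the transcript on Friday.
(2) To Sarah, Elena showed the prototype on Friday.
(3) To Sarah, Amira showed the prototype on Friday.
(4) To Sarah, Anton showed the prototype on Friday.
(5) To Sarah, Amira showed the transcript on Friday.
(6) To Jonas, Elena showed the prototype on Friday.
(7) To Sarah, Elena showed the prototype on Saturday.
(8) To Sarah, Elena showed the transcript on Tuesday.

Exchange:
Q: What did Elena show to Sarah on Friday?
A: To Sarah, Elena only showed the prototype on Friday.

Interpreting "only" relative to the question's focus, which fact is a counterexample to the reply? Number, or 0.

0

Answering "What did ...?" puts focus on the thing — here, "the prototype".
So "only" ranges over things; the rest (same agent, recipient, setting (Elena / Sarah / on Friday)) is presupposed.
No listed fact shares that background with another thing. Nothing contradicts the reply.
(Fact (7) would refute a reading with focus on the setting — but that is not what the question asks.)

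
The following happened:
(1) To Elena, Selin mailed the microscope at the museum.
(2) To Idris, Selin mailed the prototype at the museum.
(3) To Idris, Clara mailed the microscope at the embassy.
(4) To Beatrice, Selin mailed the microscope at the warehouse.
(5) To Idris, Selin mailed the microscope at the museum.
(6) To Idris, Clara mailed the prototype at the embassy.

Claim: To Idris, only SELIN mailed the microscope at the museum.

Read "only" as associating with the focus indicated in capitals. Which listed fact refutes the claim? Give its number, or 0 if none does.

The capitals mark "Selin" as focus. So "only" rules out other agents, with the rest (the microscope as thing and Idris as recipient and at the museum as setting) as background.
No fact matches the microscope as thing and Idris as recipient and at the museum as setting with a different agent — every other fact differs on at least one backgrounded slot. So no fact refutes it.

0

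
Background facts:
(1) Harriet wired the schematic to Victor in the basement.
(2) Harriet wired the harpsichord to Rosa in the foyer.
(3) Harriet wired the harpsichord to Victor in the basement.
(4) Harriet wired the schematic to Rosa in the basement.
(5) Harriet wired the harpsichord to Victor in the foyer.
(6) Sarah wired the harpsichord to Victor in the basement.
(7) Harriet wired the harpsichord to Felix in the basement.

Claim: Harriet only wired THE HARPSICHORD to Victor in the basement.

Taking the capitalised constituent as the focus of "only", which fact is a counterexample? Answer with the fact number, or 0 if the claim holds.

1

The capitals mark "the harpsichord" as focus. So "only" rules out other things, with the rest (Harriet as agent and Victor as recipient and in the basement as setting) as background.
Fact (1) matches on Harriet as agent and Victor as recipient and in the basement as setting, but has thing = the schematic instead. That refutes the claim.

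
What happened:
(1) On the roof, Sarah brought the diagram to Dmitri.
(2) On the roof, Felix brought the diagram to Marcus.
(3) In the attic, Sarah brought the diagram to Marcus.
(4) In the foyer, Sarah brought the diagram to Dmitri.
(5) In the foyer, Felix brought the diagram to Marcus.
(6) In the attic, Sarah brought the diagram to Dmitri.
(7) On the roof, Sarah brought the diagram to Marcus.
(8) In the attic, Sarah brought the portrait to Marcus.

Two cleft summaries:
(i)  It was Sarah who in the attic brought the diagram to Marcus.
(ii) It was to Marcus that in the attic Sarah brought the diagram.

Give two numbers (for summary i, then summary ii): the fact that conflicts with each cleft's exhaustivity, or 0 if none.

(i): focus "Sarah". No fact shares the diagram as thing and Marcus as recipient and in the attic as setting with a different agent. 0.
(ii): focus "Marcus". Looking for Sarah as agent and the diagram as thing and in the attic as setting with some other recipient — fact (6) has Dmitri there. Refuted.

0, 6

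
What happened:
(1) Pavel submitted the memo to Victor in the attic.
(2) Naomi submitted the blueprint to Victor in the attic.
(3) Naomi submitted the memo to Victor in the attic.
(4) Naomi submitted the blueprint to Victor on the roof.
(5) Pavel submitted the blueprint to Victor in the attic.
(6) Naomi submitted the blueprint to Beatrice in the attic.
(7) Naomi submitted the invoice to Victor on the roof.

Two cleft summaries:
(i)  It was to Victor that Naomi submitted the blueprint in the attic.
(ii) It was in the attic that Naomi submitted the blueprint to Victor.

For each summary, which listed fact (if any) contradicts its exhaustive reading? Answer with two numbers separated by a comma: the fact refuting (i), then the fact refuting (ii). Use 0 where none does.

6, 4

(i): focus "Victor". Looking for same agent, thing, setting (Naomi / the blueprint / in the attic) with some other recipient — fact (6) has Beatrice there. Refuted.
(ii): focus "in the attic". Looking for same agent, thing, recipient (Naomi / the blueprint / Victor) with some other setting — fact (4) has on the roof there. Refuted.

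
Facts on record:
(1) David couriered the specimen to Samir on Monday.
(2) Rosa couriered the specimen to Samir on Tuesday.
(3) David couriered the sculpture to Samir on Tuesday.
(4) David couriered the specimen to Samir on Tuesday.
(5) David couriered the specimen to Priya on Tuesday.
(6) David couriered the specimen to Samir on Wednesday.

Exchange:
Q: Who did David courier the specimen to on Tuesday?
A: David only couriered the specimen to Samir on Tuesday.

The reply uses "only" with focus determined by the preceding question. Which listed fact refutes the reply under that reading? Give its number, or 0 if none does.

Answering "Who did ... to ...?" puts focus on the recipient — here, "Samir".
So "only" ranges over recipients; the rest (same agent, thing, setting (David / the specimen / on Tuesday)) is presupposed.
Fact (5) keeps same agent, thing, setting (David / the specimen / on Tuesday) but has recipient = Priya; that refutes the reply.
(Fact (3) would refute a reading with focus on the thing — but that is not what the question asks.)

5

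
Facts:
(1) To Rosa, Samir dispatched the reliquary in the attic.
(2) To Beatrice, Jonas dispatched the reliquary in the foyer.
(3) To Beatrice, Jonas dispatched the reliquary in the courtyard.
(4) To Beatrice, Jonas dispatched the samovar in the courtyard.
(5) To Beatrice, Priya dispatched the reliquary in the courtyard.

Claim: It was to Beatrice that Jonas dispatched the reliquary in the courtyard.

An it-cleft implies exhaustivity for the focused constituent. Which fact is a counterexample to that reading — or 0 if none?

The cleft puts "Beatrice" in focus and presupposes the open proposition with agent = Jonas, thing = the reliquary, setting = in the courtyard.
The exhaustive reading says no other recipient fits that background.
Every other fact differs from the presupposition on some backgrounded slot, so none challenges the exhaustivity.

0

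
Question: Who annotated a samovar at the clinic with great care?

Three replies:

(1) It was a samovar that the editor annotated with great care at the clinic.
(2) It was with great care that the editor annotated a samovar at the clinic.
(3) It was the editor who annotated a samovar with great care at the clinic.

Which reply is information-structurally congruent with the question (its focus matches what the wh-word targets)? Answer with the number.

The question word "who" targets the subject (agent).
Option (1) clefts "a samovar" — the direct object, not what was asked.
Option (2) clefts "with great care" — the manner, not what was asked.
Option (3) clefts "the editor" — that matches what the question asks about.
So the congruent reply is (3).

3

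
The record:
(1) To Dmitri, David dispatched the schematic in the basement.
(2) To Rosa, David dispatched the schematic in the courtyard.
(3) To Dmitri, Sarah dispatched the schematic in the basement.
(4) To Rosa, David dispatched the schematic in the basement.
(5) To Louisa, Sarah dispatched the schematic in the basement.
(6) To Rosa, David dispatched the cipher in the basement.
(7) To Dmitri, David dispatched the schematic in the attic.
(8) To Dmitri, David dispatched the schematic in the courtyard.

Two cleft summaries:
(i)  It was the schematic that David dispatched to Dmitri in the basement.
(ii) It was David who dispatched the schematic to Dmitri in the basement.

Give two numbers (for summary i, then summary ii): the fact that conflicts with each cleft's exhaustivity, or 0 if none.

0, 3

Summary (i) focuses "the schematic" (the thing); background agent = David, recipient = Dmitri, setting = in the basement. No fact matches that background with a different thing, so 0.
Summary (ii) focuses "David" (the agent); background thing = the schematic, recipient = Dmitri, setting = in the basement. Fact (3) matches that background with agent = Sarah — refutes (ii).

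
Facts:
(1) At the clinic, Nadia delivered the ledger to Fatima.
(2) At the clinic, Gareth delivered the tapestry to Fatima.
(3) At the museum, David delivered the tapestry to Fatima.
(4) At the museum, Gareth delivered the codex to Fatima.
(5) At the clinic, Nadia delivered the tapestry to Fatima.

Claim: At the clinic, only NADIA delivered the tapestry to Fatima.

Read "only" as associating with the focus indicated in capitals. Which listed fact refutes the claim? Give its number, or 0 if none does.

2

The capitals mark "Nadia" as focus. So "only" rules out other agents, with the rest (thing = the tapestry, recipient = Fatima, setting = at the clinic) as background.
Fact (2) shares the background but differs in agent (Gareth) — a counterexample.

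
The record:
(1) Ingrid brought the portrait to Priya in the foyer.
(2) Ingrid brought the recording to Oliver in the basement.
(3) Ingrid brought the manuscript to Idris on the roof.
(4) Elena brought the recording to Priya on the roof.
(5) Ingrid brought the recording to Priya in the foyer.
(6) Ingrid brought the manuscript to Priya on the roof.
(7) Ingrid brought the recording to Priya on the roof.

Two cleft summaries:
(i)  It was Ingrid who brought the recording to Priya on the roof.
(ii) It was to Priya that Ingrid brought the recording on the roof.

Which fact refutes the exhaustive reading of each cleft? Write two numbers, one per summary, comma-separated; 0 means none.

4, 0

(i): focus "Ingrid". Looking for same thing, recipient, setting (the recording / Priya / on the roof) with some other agent — fact (4) has Elena there. Refuted.
(ii): focus "Priya". No fact shares same agent, thing, setting (Ingrid / the recording / on the roof) with a different recipient. 0.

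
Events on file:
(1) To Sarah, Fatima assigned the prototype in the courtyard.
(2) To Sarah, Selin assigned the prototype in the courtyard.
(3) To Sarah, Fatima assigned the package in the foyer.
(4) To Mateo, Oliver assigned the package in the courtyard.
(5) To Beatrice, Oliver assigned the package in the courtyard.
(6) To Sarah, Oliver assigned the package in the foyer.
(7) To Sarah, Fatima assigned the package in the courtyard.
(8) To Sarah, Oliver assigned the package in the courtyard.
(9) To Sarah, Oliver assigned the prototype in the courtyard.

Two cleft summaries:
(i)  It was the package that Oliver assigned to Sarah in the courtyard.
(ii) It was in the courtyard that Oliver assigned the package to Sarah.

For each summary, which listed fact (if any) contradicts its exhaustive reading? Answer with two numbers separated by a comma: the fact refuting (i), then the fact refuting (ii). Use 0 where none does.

(i): focus "the package". Looking for same agent, recipient, setting (Oliver / Sarah / in the courtyard) with some other thing — fact (9) has the prototype there. Refuted.
(ii): focus "in the courtyard". Looking for same agent, thing, recipient (Oliver / the package / Sarah) with some other setting — fact (6) has in the foyer there. Refuted.

9, 6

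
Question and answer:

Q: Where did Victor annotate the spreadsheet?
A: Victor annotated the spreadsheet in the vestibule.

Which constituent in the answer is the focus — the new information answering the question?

in the vestibule

The wh-word "where" asks about the location.
In the answer, "Victor" and "the spreadsheet" are given — repeated from the question.
The constituent filling the location gap is "in the vestibule"; that is the focus and would carry nuclear stress.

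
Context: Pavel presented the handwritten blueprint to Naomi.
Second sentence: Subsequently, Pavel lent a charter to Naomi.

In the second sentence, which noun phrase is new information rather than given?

"Pavel" and "Naomi" in the second sentence are given — already mentioned in the context.
"a charter" has no antecedent in the context; it is discourse-new (the indefinite article also signals a new referent).

a charter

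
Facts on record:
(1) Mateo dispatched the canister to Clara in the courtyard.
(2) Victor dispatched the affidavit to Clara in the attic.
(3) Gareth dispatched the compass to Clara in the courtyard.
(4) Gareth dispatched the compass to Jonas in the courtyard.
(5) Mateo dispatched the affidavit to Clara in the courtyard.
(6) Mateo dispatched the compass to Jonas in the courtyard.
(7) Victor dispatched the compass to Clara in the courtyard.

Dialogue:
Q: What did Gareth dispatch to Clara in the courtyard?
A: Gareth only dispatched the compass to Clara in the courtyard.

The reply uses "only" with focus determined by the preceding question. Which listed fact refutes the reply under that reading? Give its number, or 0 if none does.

The question "What did ...?" targets the thing, so in the reply the focus falls on "the compass".
"Only" then excludes alternative things while the background — agent = Gareth, recipient = Clara, setting = in the courtyard — is held fixed.
No listed fact shares that background with another thing. Nothing contradicts the reply.
(Fact (4) would refute a reading with focus on the recipient — but that is not what the question asks.)

0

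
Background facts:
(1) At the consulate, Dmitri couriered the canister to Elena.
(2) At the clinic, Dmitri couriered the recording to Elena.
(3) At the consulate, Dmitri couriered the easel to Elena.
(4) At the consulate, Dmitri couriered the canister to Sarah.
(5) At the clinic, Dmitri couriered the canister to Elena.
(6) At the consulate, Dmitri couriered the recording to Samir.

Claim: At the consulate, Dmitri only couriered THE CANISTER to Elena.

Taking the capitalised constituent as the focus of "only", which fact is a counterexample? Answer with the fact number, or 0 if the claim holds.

3

The capitals mark "the canister" as focus. So "only" rules out other things, with the rest (same agent, recipient, setting (Dmitri / Elena / at the consulate)) as background.
Fact (3) shares the background but differs in thing (the easel) — a counterexample.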